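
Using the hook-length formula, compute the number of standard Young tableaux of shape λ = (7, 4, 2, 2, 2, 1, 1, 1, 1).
# SYT of shape (7, 4, 2, 2, 2, 1, 1, 1, 1) = 296281440

Hook-length formula: f^λ = n! / Π hook(c), product over all cells c of the Young diagram. For λ = (7, 4, 2, 2, 2, 1, 1, 1, 1), n = 21 boxes. Hook lengths by row (left-to-right, top-to-bottom): [15, 10, 6, 5, 3, 2, 1]; [11, 6, 2, 1]; [8, 3]; [7, 2]; [6, 1]; [4]; [3]; [2]; [1]. Product of hooks = 172440576000. So f^λ = 21! / 172440576000 = 51090942171709440000 / 172440576000 = 296281440.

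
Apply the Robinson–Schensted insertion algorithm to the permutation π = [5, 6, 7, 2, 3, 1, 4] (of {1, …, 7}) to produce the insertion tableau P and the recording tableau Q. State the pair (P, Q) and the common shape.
P = [1, 3, 4] / [2, 6, 7] / [5];  Q = [1, 2, 3] / [4, 5, 7] / [6];  common shape = (3, 3, 1)

Row-insert the values π_1, π_2, … into P one at a time, bumping the leftmost entry strictly greater than the inserted value down to the next row. The recording tableau Q records, in position (i, j), the step at which that cell was added to P.
  Insert 5 (step 1): P = [5];  Q = [1]
  Insert 6 (step 2): P = [5, 6];  Q = [1, 2]
  Insert 7 (step 3): P = [5, 6, 7];  Q = [1, 2, 3]
  Insert 2 (step 4): P = [2, 6, 7] / [5];  Q = [1, 2, 3] / [4]
  Insert 3 (step 5): P = [2, 3, 7] / [5, 6];  Q = [1, 2, 3] / [4, 5]
  Insert 1 (step 6): P = [1, 3, 7] / [2, 6] / [5];  Q = [1, 2, 3] / [4, 5] / [6]
  Insert 4 (step 7): P = [1, 3, 4] / [2, 6, 7] / [5];  Q = [1, 2, 3] / [4, 5, 7] / [6]
Final shape: (3, 3, 1).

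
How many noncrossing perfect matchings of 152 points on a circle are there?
C_76 = 4790408930363303911328386208394864461024520

These noncrossing handshakes are counted by the Catalan number C_n = (1/(n + 1)) · C(2n, n). For n = 76: C_76 = (1/77) · C(152, 76) = 368861487637974401172285738046404563498888040/77 = 4790408930363303911328386208394864461024520.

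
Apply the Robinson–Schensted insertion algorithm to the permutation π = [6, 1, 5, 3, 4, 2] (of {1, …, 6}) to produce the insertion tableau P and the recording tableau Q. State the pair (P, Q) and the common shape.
P = [1, 2, 4] / [3] / [5] / [6];  Q = [1, 3, 5] / [2] / [4] / [6];  common shape = (3, 1, 1, 1)

Row-insert the values π_1, π_2, … into P one at a time, bumping the leftmost entry strictly greater than the inserted value down to the next row. The recording tableau Q records, in position (i, j), the step at which that cell was added to P.
  Insert 6 (step 1): P = [6];  Q = [1]
  Insert 1 (step 2): P = [1] / [6];  Q = [1] / [2]
  Insert 5 (step 3): P = [1, 5] / [6];  Q = [1, 3] / [2]
  Insert 3 (step 4): P = [1, 3] / [5] / [6];  Q = [1, 3] / [2] / [4]
  Insert 4 (step 5): P = [1, 3, 4] / [5] / [6];  Q = [1, 3, 5] / [2] / [4]
  Insert 2 (step 6): P = [1, 2, 4] / [3] / [5] / [6];  Q = [1, 3, 5] / [2] / [4] / [6]
Final shape: (3, 1, 1, 1).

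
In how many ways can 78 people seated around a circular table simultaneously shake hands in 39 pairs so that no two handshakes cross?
C_39 = 680425371729975800390

These noncrossing handshakes are counted by the Catalan number C_n = (1/(n + 1)) · C(2n, n). For n = 39: C_39 = (1/40) · C(78, 39) = 27217014869199032015600/40 = 680425371729975800390.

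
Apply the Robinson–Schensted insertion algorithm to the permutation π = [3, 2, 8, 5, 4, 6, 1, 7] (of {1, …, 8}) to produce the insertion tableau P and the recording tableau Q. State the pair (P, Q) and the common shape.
P = [1, 4, 6, 7] / [2, 5] / [3] / [8];  Q = [1, 3, 6, 8] / [2, 4] / [5] / [7];  common shape = (4, 2, 1, 1)

Row-insert the values π_1, π_2, … into P one at a time, bumping the leftmost entry strictly greater than the inserted value down to the next row. The recording tableau Q records, in position (i, j), the step at which that cell was added to P.
  Insert 3 (step 1): P = [3];  Q = [1]
  Insert 2 (step 2): P = [2] / [3];  Q = [1] / [2]
  Insert 8 (step 3): P = [2, 8] / [3];  Q = [1, 3] / [2]
  Insert 5 (step 4): P = [2, 5] / [3, 8];  Q = [1, 3] / [2, 4]
  Insert 4 (step 5): P = [2, 4] / [3, 5] / [8];  Q = [1, 3] / [2, 4] / [5]
  Insert 6 (step 6): P = [2, 4, 6] / [3, 5] / [8];  Q = [1, 3, 6] / [2, 4] / [5]
  Insert 1 (step 7): P = [1, 4, 6] / [2, 5] / [3] / [8];  Q = [1, 3, 6] / [2, 4] / [5] / [7]
  Insert 7 (step 8): P = [1, 4, 6, 7] / [2, 5] / [3] / [8];  Q = [1, 3, 6, 8] / [2, 4] / [5] / [7]
Final shape: (4, 2, 1, 1).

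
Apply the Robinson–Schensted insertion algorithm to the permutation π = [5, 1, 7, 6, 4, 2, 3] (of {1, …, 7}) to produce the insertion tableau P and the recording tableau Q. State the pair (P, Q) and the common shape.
P = [1, 2, 3] / [4, 6] / [5] / [7];  Q = [1, 3, 7] / [2, 4] / [5] / [6];  common shape = (3, 2, 1, 1)

Row-insert the values π_1, π_2, … into P one at a time, bumping the leftmost entry strictly greater than the inserted value down to the next row. The recording tableau Q records, in position (i, j), the step at which that cell was added to P.
  Insert 5 (step 1): P = [5];  Q = [1]
  Insert 1 (step 2): P = [1] / [5];  Q = [1] / [2]
  Insert 7 (step 3): P = [1, 7] / [5];  Q = [1, 3] / [2]
  Insert 6 (step 4): P = [1, 6] / [5, 7];  Q = [1, 3] / [2, 4]
  Insert 4 (step 5): P = [1, 4] / [5, 6] / [7];  Q = [1, 3] / [2, 4] / [5]
  Insert 2 (step 6): P = [1, 2] / [4, 6] / [5] / [7];  Q = [1, 3] / [2, 4] / [5] / [6]
  Insert 3 (step 7): P = [1, 2, 3] / [4, 6] / [5] / [7];  Q = [1, 3, 7] / [2, 4] / [5] / [6]
Final shape: (3, 2, 1, 1).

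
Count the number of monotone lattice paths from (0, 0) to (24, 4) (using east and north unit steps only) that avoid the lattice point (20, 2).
Number of paths = 17010

Total paths from (0, 0) to (24, 4): C(28, 24) = 20475. Paths through (20, 2): (paths (0, 0) → (20, 2)) × (paths (20, 2) → (24, 4)) = C(22, 20) · C(6, 4) = 231 · 15 = 3465. Avoidance count = 20475 − 3465 = 17010.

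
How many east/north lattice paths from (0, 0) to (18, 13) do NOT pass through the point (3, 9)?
Number of paths = 205400355

Total paths from (0, 0) to (18, 13): C(31, 18) = 206253075. Paths through (3, 9): (paths (0, 0) → (3, 9)) × (paths (3, 9) → (18, 13)) = C(12, 3) · C(19, 15) = 220 · 3876 = 852720. Avoidance count = 206253075 − 852720 = 205400355.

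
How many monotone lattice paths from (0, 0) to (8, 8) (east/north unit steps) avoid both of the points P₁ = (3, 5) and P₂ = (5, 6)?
Number of paths = 6794

Inclusion–exclusion. Total paths: C(16, 8) = 12870. Through P₁: C(8, 3)·C(8, 5) = 3136. Through P₂: C(11, 5)·C(5, 3) = 4620. Since P₁ is strictly southwest of P₂, a monotone path through both must visit P₁ then P₂; paths through both = C(8, 3)·C(3, 2)·C(5, 3) = 1680. Avoid both = 12870 − 3136 − 4620 + 1680 = 6794.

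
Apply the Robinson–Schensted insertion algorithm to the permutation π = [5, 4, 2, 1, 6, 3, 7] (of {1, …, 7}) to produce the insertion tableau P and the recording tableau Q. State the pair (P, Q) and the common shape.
P = [1, 3, 7] / [2, 6] / [4] / [5];  Q = [1, 5, 7] / [2, 6] / [3] / [4];  common shape = (3, 2, 1, 1)

Row-insert the values π_1, π_2, … into P one at a time, bumping the leftmost entry strictly greater than the inserted value down to the next row. The recording tableau Q records, in position (i, j), the step at which that cell was added to P.
  Insert 5 (step 1): P = [5];  Q = [1]
  Insert 4 (step 2): P = [4] / [5];  Q = [1] / [2]
  Insert 2 (step 3): P = [2] / [4] / [5];  Q = [1] / [2] / [3]
  Insert 1 (step 4): P = [1] / [2] / [4] / [5];  Q = [1] / [2] / [3] / [4]
  Insert 6 (step 5): P = [1, 6] / [2] / [4] / [5];  Q = [1, 5] / [2] / [3] / [4]
  Insert 3 (step 6): P = [1, 3] / [2, 6] / [4] / [5];  Q = [1, 5] / [2, 6] / [3] / [4]
  Insert 7 (step 7): P = [1, 3, 7] / [2, 6] / [4] / [5];  Q = [1, 5, 7] / [2, 6] / [3] / [4]
Final shape: (3, 2, 1, 1).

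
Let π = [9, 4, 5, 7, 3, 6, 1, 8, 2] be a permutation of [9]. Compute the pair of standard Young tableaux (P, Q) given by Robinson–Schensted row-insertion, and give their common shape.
P = [1, 2, 6, 8] / [3, 5] / [4, 7] / [9];  Q = [1, 3, 4, 8] / [2, 6] / [5, 9] / [7];  common shape = (4, 2, 2, 1)

Row-insert the values π_1, π_2, … into P one at a time, bumping the leftmost entry strictly greater than the inserted value down to the next row. The recording tableau Q records, in position (i, j), the step at which that cell was added to P.
  Insert 9 (step 1): P = [9];  Q = [1]
  Insert 4 (step 2): P = [4] / [9];  Q = [1] / [2]
  Insert 5 (step 3): P = [4, 5] / [9];  Q = [1, 3] / [2]
  Insert 7 (step 4): P = [4, 5, 7] / [9];  Q = [1, 3, 4] / [2]
  Insert 3 (step 5): P = [3, 5, 7] / [4] / [9];  Q = [1, 3, 4] / [2] / [5]
  Insert 6 (step 6): P = [3, 5, 6] / [4, 7] / [9];  Q = [1, 3, 4] / [2, 6] / [5]
  Insert 1 (step 7): P = [1, 5, 6] / [3, 7] / [4] / [9];  Q = [1, 3, 4] / [2, 6] / [5] / [7]
  Insert 8 (step 8): P = [1, 5, 6, 8] / [3, 7] / [4] / [9];  Q = [1, 3, 4, 8] / [2, 6] / [5] / [7]
  Insert 2 (step 9): P = [1, 2, 6, 8] / [3, 5] / [4, 7] / [9];  Q = [1, 3, 4, 8] / [2, 6] / [5, 9] / [7]
Final shape: (4, 2, 2, 1).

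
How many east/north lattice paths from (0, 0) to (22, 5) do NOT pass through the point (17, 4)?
Number of paths = 44820

Total paths from (0, 0) to (22, 5): C(27, 22) = 80730. Paths through (17, 4): (paths (0, 0) → (17, 4)) × (paths (17, 4) → (22, 5)) = C(21, 17) · C(6, 5) = 5985 · 6 = 35910. Avoidance count = 80730 − 35910 = 44820.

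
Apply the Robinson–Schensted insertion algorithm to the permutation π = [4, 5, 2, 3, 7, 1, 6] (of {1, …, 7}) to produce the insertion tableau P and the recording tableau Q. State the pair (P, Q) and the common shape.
P = [1, 3, 6] / [2, 5, 7] / [4];  Q = [1, 2, 5] / [3, 4, 7] / [6];  common shape = (3, 3, 1)

Row-insert the values π_1, π_2, … into P one at a time, bumping the leftmost entry strictly greater than the inserted value down to the next row. The recording tableau Q records, in position (i, j), the step at which that cell was added to P.
  Insert 4 (step 1): P = [4];  Q = [1]
  Insert 5 (step 2): P = [4, 5];  Q = [1, 2]
  Insert 2 (step 3): P = [2, 5] / [4];  Q = [1, 2] / [3]
  Insert 3 (step 4): P = [2, 3] / [4, 5];  Q = [1, 2] / [3, 4]
  Insert 7 (step 5): P = [2, 3, 7] / [4, 5];  Q = [1, 2, 5] / [3, 4]
  Insert 1 (step 6): P = [1, 3, 7] / [2, 5] / [4];  Q = [1, 2, 5] / [3, 4] / [6]
  Insert 6 (step 7): P = [1, 3, 6] / [2, 5, 7] / [4];  Q = [1, 2, 5] / [3, 4, 7] / [6]
Final shape: (3, 3, 1).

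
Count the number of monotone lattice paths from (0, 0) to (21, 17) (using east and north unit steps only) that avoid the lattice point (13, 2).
Number of paths = 28729660410

Total paths from (0, 0) to (21, 17): C(38, 21) = 28781143380. Paths through (13, 2): (paths (0, 0) → (13, 2)) × (paths (13, 2) → (21, 17)) = C(15, 13) · C(23, 8) = 105 · 490314 = 51482970. Avoidance count = 28781143380 − 51482970 = 28729660410.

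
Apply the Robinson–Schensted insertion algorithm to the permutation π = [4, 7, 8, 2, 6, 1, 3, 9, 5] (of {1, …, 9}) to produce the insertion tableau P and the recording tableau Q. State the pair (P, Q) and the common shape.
P = [1, 3, 5, 9] / [2, 6, 8] / [4, 7];  Q = [1, 2, 3, 8] / [4, 5, 9] / [6, 7];  common shape = (4, 3, 2)

Row-insert the values π_1, π_2, … into P one at a time, bumping the leftmost entry strictly greater than the inserted value down to the next row. The recording tableau Q records, in position (i, j), the step at which that cell was added to P.
  Insert 4 (step 1): P = [4];  Q = [1]
  Insert 7 (step 2): P = [4, 7];  Q = [1, 2]
  Insert 8 (step 3): P = [4, 7, 8];  Q = [1, 2, 3]
  Insert 2 (step 4): P = [2, 7, 8] / [4];  Q = [1, 2, 3] / [4]
  Insert 6 (step 5): P = [2, 6, 8] / [4, 7];  Q = [1, 2, 3] / [4, 5]
  Insert 1 (step 6): P = [1, 6, 8] / [2, 7] / [4];  Q = [1, 2, 3] / [4, 5] / [6]
  Insert 3 (step 7): P = [1, 3, 8] / [2, 6] / [4, 7];  Q = [1, 2, 3] / [4, 5] / [6, 7]
  Insert 9 (step 8): P = [1, 3, 8, 9] / [2, 6] / [4, 7];  Q = [1, 2, 3, 8] / [4, 5] / [6, 7]
  Insert 5 (step 9): P = [1, 3, 5, 9] / [2, 6, 8] / [4, 7];  Q = [1, 2, 3, 8] / [4, 5, 9] / [6, 7]
Final shape: (4, 3, 2).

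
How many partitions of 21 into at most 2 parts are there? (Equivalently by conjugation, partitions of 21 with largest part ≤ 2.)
p(21, parts ≤ 2) = 11

Use the recurrence p(n, m) = p(n, m−1) + p(n−m, m): either the largest part is < m (count p(n, m−1)) or the largest part is exactly m (remove one copy of m, count p(n−m, m)). With p(0, ·) = 1 this gives p(21, parts ≤ 2) = 11. (By conjugating Young diagrams, this also counts partitions of 21 into at most 2 parts.)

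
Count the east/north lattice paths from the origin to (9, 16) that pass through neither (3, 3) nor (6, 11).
Number of paths = 992079

Inclusion–exclusion. Total paths: C(25, 9) = 2042975. Through P₁: C(6, 3)·C(19, 6) = 542640. Through P₂: C(17, 6)·C(8, 3) = 693056. Since P₁ is strictly southwest of P₂, a monotone path through both must visit P₁ then P₂; paths through both = C(6, 3)·C(11, 3)·C(8, 3) = 184800. Avoid both = 2042975 − 542640 − 693056 + 184800 = 992079.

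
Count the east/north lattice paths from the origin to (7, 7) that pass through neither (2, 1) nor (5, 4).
Number of paths = 1386

Inclusion–exclusion. Total paths: C(14, 7) = 3432. Through P₁: C(3, 2)·C(11, 5) = 1386. Through P₂: C(9, 5)·C(5, 2) = 1260. Since P₁ is strictly southwest of P₂, a monotone path through both must visit P₁ then P₂; paths through both = C(3, 2)·C(6, 3)·C(5, 2) = 600. Avoid both = 3432 − 1386 − 1260 + 600 = 1386.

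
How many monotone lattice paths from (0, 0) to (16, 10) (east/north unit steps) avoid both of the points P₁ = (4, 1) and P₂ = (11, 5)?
Number of paths = 3157149

Inclusion–exclusion. Total paths: C(26, 16) = 5311735. Through P₁: C(5, 4)·C(21, 12) = 1469650. Through P₂: C(16, 11)·C(10, 5) = 1100736. Since P₁ is strictly southwest of P₂, a monotone path through both must visit P₁ then P₂; paths through both = C(5, 4)·C(11, 7)·C(10, 5) = 415800. Avoid both = 5311735 − 1469650 − 1100736 + 415800 = 3157149.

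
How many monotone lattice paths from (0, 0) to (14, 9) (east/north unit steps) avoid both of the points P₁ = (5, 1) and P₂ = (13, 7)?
Number of paths = 492824

Inclusion–exclusion. Total paths: C(23, 14) = 817190. Through P₁: C(6, 5)·C(17, 9) = 145860. Through P₂: C(20, 13)·C(3, 1) = 232560. Since P₁ is strictly southwest of P₂, a monotone path through both must visit P₁ then P₂; paths through both = C(6, 5)·C(14, 8)·C(3, 1) = 54054. Avoid both = 817190 − 145860 − 232560 + 54054 = 492824.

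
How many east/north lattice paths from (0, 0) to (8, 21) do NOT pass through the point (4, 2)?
Number of paths = 4159320

Total paths from (0, 0) to (8, 21): C(29, 8) = 4292145. Paths through (4, 2): (paths (0, 0) → (4, 2)) × (paths (4, 2) → (8, 21)) = C(6, 4) · C(23, 4) = 15 · 8855 = 132825. Avoidance count = 4292145 − 132825 = 4159320.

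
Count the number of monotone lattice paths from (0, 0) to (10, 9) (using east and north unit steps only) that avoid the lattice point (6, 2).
Number of paths = 83138

Total paths from (0, 0) to (10, 9): C(19, 10) = 92378. Paths through (6, 2): (paths (0, 0) → (6, 2)) × (paths (6, 2) → (10, 9)) = C(8, 6) · C(11, 4) = 28 · 330 = 9240. Avoidance count = 92378 − 9240 = 83138.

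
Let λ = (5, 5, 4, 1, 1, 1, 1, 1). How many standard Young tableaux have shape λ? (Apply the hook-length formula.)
# SYT of shape (5, 5, 4, 1, 1, 1, 1, 1) = 9876048

Hook-length formula: f^λ = n! / Π hook(c), product over all cells c of the Young diagram. For λ = (5, 5, 4, 1, 1, 1, 1, 1), n = 19 boxes. Hook lengths by row (left-to-right, top-to-bottom): [12, 6, 5, 4, 2]; [11, 5, 4, 3, 1]; [9, 3, 2, 1]; [5]; [4]; [3]; [2]; [1]. Product of hooks = 12317184000. So f^λ = 19! / 12317184000 = 121645100408832000 / 12317184000 = 9876048.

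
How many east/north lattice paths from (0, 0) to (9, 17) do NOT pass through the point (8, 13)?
Number of paths = 2107100

Total paths from (0, 0) to (9, 17): C(26, 9) = 3124550. Paths through (8, 13): (paths (0, 0) → (8, 13)) × (paths (8, 13) → (9, 17)) = C(21, 8) · C(5, 1) = 203490 · 5 = 1017450. Avoidance count = 3124550 − 1017450 = 2107100.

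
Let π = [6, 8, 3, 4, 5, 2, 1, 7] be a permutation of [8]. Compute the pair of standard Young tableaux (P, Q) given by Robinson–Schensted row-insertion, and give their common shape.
P = [1, 4, 5, 7] / [2, 8] / [3] / [6];  Q = [1, 2, 5, 8] / [3, 4] / [6] / [7];  common shape = (4, 2, 1, 1)

Row-insert the values π_1, π_2, … into P one at a time, bumping the leftmost entry strictly greater than the inserted value down to the next row. The recording tableau Q records, in position (i, j), the step at which that cell was added to P.
  Insert 6 (step 1): P = [6];  Q = [1]
  Insert 8 (step 2): P = [6, 8];  Q = [1, 2]
  Insert 3 (step 3): P = [3, 8] / [6];  Q = [1, 2] / [3]
  Insert 4 (step 4): P = [3, 4] / [6, 8];  Q = [1, 2] / [3, 4]
  Insert 5 (step 5): P = [3, 4, 5] / [6, 8];  Q = [1, 2, 5] / [3, 4]
  Insert 2 (step 6): P = [2, 4, 5] / [3, 8] / [6];  Q = [1, 2, 5] / [3, 4] / [6]
  Insert 1 (step 7): P = [1, 4, 5] / [2, 8] / [3] / [6];  Q = [1, 2, 5] / [3, 4] / [6] / [7]
  Insert 7 (step 8): P = [1, 4, 5, 7] / [2, 8] / [3] / [6];  Q = [1, 2, 5, 8] / [3, 4] / [6] / [7]
Final shape: (4, 2, 1, 1).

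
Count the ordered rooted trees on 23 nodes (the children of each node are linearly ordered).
C_22 = 91482563640

These ordered rooted trees are counted by the Catalan number C_n = (1/(n + 1)) · C(2n, n). For n = 22: C_22 = (1/23) · C(44, 22) = 2104098963720/23 = 91482563640.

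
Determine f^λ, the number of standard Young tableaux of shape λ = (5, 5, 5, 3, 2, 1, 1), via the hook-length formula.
# SYT of shape (5, 5, 5, 3, 2, 1, 1) = 1357956600

Hook-length formula: f^λ = n! / Π hook(c), product over all cells c of the Young diagram. For λ = (5, 5, 5, 3, 2, 1, 1), n = 22 boxes. Hook lengths by row (left-to-right, top-to-bottom): [11, 8, 6, 4, 3]; [10, 7, 5, 3, 2]; [9, 6, 4, 2, 1]; [6, 3, 1]; [4, 1]; [2]; [1]. Product of hooks = 827714764800. So f^λ = 22! / 827714764800 = 1124000727777607680000 / 827714764800 = 1357956600.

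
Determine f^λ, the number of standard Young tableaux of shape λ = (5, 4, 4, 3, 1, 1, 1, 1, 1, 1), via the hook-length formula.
# SYT of shape (5, 4, 4, 3, 1, 1, 1, 1, 1, 1) = 581981400

Hook-length formula: f^λ = n! / Π hook(c), product over all cells c of the Young diagram. For λ = (5, 4, 4, 3, 1, 1, 1, 1, 1, 1), n = 22 boxes. Hook lengths by row (left-to-right, top-to-bottom): [14, 7, 6, 4, 1]; [12, 5, 4, 2]; [11, 4, 3, 1]; [9, 2, 1]; [6]; [5]; [4]; [3]; [2]; [1]. Product of hooks = 1931334451200. So f^λ = 22! / 1931334451200 = 1124000727777607680000 / 1931334451200 = 581981400.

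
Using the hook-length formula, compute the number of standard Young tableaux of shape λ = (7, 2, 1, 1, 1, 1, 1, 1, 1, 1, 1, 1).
# SYT of shape (7, 2, 1, 1, 1, 1, 1, 1, 1, 1, 1, 1) = 184756

Hook-length formula: f^λ = n! / Π hook(c), product over all cells c of the Young diagram. For λ = (7, 2, 1, 1, 1, 1, 1, 1, 1, 1, 1, 1), n = 19 boxes. Hook lengths by row (left-to-right, top-to-bottom): [18, 7, 5, 4, 3, 2, 1]; [12, 1]; [10]; [9]; [8]; [7]; [6]; [5]; [4]; [3]; [2]; [1]. Product of hooks = 658409472000. So f^λ = 19! / 658409472000 = 121645100408832000 / 658409472000 = 184756.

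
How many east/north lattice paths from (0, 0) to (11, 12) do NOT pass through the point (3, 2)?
Number of paths = 914498

Total paths from (0, 0) to (11, 12): C(23, 11) = 1352078. Paths through (3, 2): (paths (0, 0) → (3, 2)) × (paths (3, 2) → (11, 12)) = C(5, 3) · C(18, 8) = 10 · 43758 = 437580. Avoidance count = 1352078 − 437580 = 914498.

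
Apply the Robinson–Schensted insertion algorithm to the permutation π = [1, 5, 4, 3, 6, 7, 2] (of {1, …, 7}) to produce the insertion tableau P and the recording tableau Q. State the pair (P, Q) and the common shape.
P = [1, 2, 6, 7] / [3] / [4] / [5];  Q = [1, 2, 5, 6] / [3] / [4] / [7];  common shape = (4, 1, 1, 1)

Row-insert the values π_1, π_2, … into P one at a time, bumping the leftmost entry strictly greater than the inserted value down to the next row. The recording tableau Q records, in position (i, j), the step at which that cell was added to P.
  Insert 1 (step 1): P = [1];  Q = [1]
  Insert 5 (step 2): P = [1, 5];  Q = [1, 2]
  Insert 4 (step 3): P = [1, 4] / [5];  Q = [1, 2] / [3]
  Insert 3 (step 4): P = [1, 3] / [4] / [5];  Q = [1, 2] / [3] / [4]
  Insert 6 (step 5): P = [1, 3, 6] / [4] / [5];  Q = [1, 2, 5] / [3] / [4]
  Insert 7 (step 6): P = [1, 3, 6, 7] / [4] / [5];  Q = [1, 2, 5, 6] / [3] / [4]
  Insert 2 (step 7): P = [1, 2, 6, 7] / [3] / [4] / [5];  Q = [1, 2, 5, 6] / [3] / [4] / [7]
Final shape: (4, 1, 1, 1).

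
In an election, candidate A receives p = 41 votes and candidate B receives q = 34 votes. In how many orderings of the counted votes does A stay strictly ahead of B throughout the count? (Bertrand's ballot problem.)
Strict-lead orderings = 234452556024031572906

Total orderings of the 75 votes with 41 for A: C(75, 41) = 2511991671686052566850. By the Bertrand ballot formula (Cycle Lemma / reflection principle), the number of orderings in which A is strictly ahead of B throughout is (p − q)/(p + q) · C(p + q, p) = (41 − 34)/(41 + 34) · 2511991671686052566850 = 234452556024031572906.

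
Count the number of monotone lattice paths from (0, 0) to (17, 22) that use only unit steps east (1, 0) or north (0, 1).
Number of paths = 51021117810

A monotone lattice path from (0, 0) to (17, 22) consists of 17 east steps and 22 north steps in some order, so it is determined by which 17 of the 39 steps are east. The count is C(39, 17) = 51021117810.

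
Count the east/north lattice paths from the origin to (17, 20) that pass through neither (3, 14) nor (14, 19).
Number of paths = 12615656070

Inclusion–exclusion. Total paths: C(37, 17) = 15905368710. Through P₁: C(17, 3)·C(20, 14) = 26356800. Through P₂: C(33, 14)·C(4, 3) = 3275236800. Since P₁ is strictly southwest of P₂, a monotone path through both must visit P₁ then P₂; paths through both = C(17, 3)·C(16, 11)·C(4, 3) = 11880960. Avoid both = 15905368710 − 26356800 − 3275236800 + 11880960 = 12615656070.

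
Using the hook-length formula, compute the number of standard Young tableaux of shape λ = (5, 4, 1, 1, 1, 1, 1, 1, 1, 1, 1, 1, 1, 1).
# SYT of shape (5, 4, 1, 1, 1, 1, 1, 1, 1, 1, 1, 1, 1, 1) = 1028755

Hook-length formula: f^λ = n! / Π hook(c), product over all cells c of the Young diagram. For λ = (5, 4, 1, 1, 1, 1, 1, 1, 1, 1, 1, 1, 1, 1), n = 21 boxes. Hook lengths by row (left-to-right, top-to-bottom): [18, 5, 4, 3, 1]; [16, 3, 2, 1]; [12]; [11]; [10]; [9]; [8]; [7]; [6]; [5]; [4]; [3]; [2]; [1]. Product of hooks = 49662885888000. So f^λ = 21! / 49662885888000 = 51090942171709440000 / 49662885888000 = 1028755.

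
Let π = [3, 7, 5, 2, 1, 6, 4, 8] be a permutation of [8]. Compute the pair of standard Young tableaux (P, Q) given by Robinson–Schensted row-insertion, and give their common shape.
P = [1, 4, 6, 8] / [2, 5] / [3] / [7];  Q = [1, 2, 6, 8] / [3, 7] / [4] / [5];  common shape = (4, 2, 1, 1)

Row-insert the values π_1, π_2, … into P one at a time, bumping the leftmost entry strictly greater than the inserted value down to the next row. The recording tableau Q records, in position (i, j), the step at which that cell was added to P.
  Insert 3 (step 1): P = [3];  Q = [1]
  Insert 7 (step 2): P = [3, 7];  Q = [1, 2]
  Insert 5 (step 3): P = [3, 5] / [7];  Q = [1, 2] / [3]
  Insert 2 (step 4): P = [2, 5] / [3] / [7];  Q = [1, 2] / [3] / [4]
  Insert 1 (step 5): P = [1, 5] / [2] / [3] / [7];  Q = [1, 2] / [3] / [4] / [5]
  Insert 6 (step 6): P = [1, 5, 6] / [2] / [3] / [7];  Q = [1, 2, 6] / [3] / [4] / [5]
  Insert 4 (step 7): P = [1, 4, 6] / [2, 5] / [3] / [7];  Q = [1, 2, 6] / [3, 7] / [4] / [5]
  Insert 8 (step 8): P = [1, 4, 6, 8] / [2, 5] / [3] / [7];  Q = [1, 2, 6, 8] / [3, 7] / [4] / [5]
Final shape: (4, 2, 1, 1).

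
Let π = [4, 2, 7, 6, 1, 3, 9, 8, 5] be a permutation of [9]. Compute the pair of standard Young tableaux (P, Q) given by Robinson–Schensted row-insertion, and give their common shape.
P = [1, 3, 5] / [2, 6, 8] / [4, 7, 9];  Q = [1, 3, 7] / [2, 4, 8] / [5, 6, 9];  common shape = (3, 3, 3)

Row-insert the values π_1, π_2, … into P one at a time, bumping the leftmost entry strictly greater than the inserted value down to the next row. The recording tableau Q records, in position (i, j), the step at which that cell was added to P.
  Insert 4 (step 1): P = [4];  Q = [1]
  Insert 2 (step 2): P = [2] / [4];  Q = [1] / [2]
  Insert 7 (step 3): P = [2, 7] / [4];  Q = [1, 3] / [2]
  Insert 6 (step 4): P = [2, 6] / [4, 7];  Q = [1, 3] / [2, 4]
  Insert 1 (step 5): P = [1, 6] / [2, 7] / [4];  Q = [1, 3] / [2, 4] / [5]
  Insert 3 (step 6): P = [1, 3] / [2, 6] / [4, 7];  Q = [1, 3] / [2, 4] / [5, 6]
  Insert 9 (step 7): P = [1, 3, 9] / [2, 6] / [4, 7];  Q = [1, 3, 7] / [2, 4] / [5, 6]
  Insert 8 (step 8): P = [1, 3, 8] / [2, 6, 9] / [4, 7];  Q = [1, 3, 7] / [2, 4, 8] / [5, 6]
  Insert 5 (step 9): P = [1, 3, 5] / [2, 6, 8] / [4, 7, 9];  Q = [1, 3, 7] / [2, 4, 8] / [5, 6, 9]
Final shape: (3, 3, 3).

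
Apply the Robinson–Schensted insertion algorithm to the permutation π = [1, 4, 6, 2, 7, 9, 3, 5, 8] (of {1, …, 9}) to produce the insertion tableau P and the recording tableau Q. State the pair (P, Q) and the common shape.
P = [1, 2, 3, 5, 8] / [4, 6, 7, 9];  Q = [1, 2, 3, 5, 6] / [4, 7, 8, 9];  common shape = (5, 4)

Row-insert the values π_1, π_2, … into P one at a time, bumping the leftmost entry strictly greater than the inserted value down to the next row. The recording tableau Q records, in position (i, j), the step at which that cell was added to P.
  Insert 1 (step 1): P = [1];  Q = [1]
  Insert 4 (step 2): P = [1, 4];  Q = [1, 2]
  Insert 6 (step 3): P = [1, 4, 6];  Q = [1, 2, 3]
  Insert 2 (step 4): P = [1, 2, 6] / [4];  Q = [1, 2, 3] / [4]
  Insert 7 (step 5): P = [1, 2, 6, 7] / [4];  Q = [1, 2, 3, 5] / [4]
  Insert 9 (step 6): P = [1, 2, 6, 7, 9] / [4];  Q = [1, 2, 3, 5, 6] / [4]
  Insert 3 (step 7): P = [1, 2, 3, 7, 9] / [4, 6];  Q = [1, 2, 3, 5, 6] / [4, 7]
  Insert 5 (step 8): P = [1, 2, 3, 5, 9] / [4, 6, 7];  Q = [1, 2, 3, 5, 6] / [4, 7, 8]
  Insert 8 (step 9): P = [1, 2, 3, 5, 8] / [4, 6, 7, 9];  Q = [1, 2, 3, 5, 6] / [4, 7, 8, 9]
Final shape: (5, 4).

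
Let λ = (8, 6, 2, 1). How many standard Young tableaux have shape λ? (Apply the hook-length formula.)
# SYT of shape (8, 6, 2, 1) = 618800

Hook-length formula: f^λ = n! / Π hook(c), product over all cells c of the Young diagram. For λ = (8, 6, 2, 1), n = 17 boxes. Hook lengths by row (left-to-right, top-to-bottom): [11, 9, 7, 6, 5, 4, 2, 1]; [8, 6, 4, 3, 2, 1]; [3, 1]; [1]. Product of hooks = 574801920. So f^λ = 17! / 574801920 = 355687428096000 / 574801920 = 618800.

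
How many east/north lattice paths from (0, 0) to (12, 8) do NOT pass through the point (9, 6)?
Number of paths = 75920

Total paths from (0, 0) to (12, 8): C(20, 12) = 125970. Paths through (9, 6): (paths (0, 0) → (9, 6)) × (paths (9, 6) → (12, 8)) = C(15, 9) · C(5, 3) = 5005 · 10 = 50050. Avoidance count = 125970 − 50050 = 75920.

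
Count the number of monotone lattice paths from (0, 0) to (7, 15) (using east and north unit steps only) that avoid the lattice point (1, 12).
Number of paths = 169452

Total paths from (0, 0) to (7, 15): C(22, 7) = 170544. Paths through (1, 12): (paths (0, 0) → (1, 12)) × (paths (1, 12) → (7, 15)) = C(13, 1) · C(9, 6) = 13 · 84 = 1092. Avoidance count = 170544 − 1092 = 169452.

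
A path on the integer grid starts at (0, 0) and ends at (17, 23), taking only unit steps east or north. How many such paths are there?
Number of paths = 88732378800

A monotone lattice path from (0, 0) to (17, 23) consists of 17 east steps and 23 north steps in some order, so it is determined by which 17 of the 40 steps are east. The count is C(40, 17) = 88732378800.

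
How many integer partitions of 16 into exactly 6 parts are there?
p(16, 6 parts) = 35

Partitions of n into exactly k parts ↔ partitions of n − k into at most k parts (subtract 1 from each part). For n = 16, k = 6, the partitions are: 11+1+1+1+1+1, 10+2+1+1+1+1, 9+3+1+1+1+1, 9+2+2+1+1+1, 8+4+1+1+1+1, 8+3+2+1+1+1, 8+2+2+2+1+1, 7+5+1+1+1+1, 7+4+2+1+1+1, 7+3+3+1+1+1, 7+3+2+2+1+1, 7+2+2+2+2+1, 6+6+1+1+1+1, 6+5+2+1+1+1, 6+4+3+1+1+1, 6+4+2+2+1+1, 6+3+3+2+1+1, 6+3+2+2+2+1, 6+2+2+2+2+2, 5+5+3+1+1+1, 5+5+2+2+1+1, 5+4+4+1+1+1, 5+4+3+2+1+1, 5+4+2+2+2+1, 5+3+3+3+1+1, 5+3+3+2+2+1, 5+3+2+2+2+2, 4+4+4+2+1+1, 4+4+3+3+1+1, 4+4+3+2+2+1, … (35 total). Count = 35.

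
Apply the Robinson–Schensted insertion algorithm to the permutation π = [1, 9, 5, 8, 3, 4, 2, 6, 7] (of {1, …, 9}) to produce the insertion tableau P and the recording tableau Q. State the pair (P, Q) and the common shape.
P = [1, 2, 4, 6, 7] / [3, 8] / [5] / [9];  Q = [1, 2, 4, 8, 9] / [3, 6] / [5] / [7];  common shape = (5, 2, 1, 1)

Row-insert the values π_1, π_2, … into P one at a time, bumping the leftmost entry strictly greater than the inserted value down to the next row. The recording tableau Q records, in position (i, j), the step at which that cell was added to P.
  Insert 1 (step 1): P = [1];  Q = [1]
  Insert 9 (step 2): P = [1, 9];  Q = [1, 2]
  Insert 5 (step 3): P = [1, 5] / [9];  Q = [1, 2] / [3]
  Insert 8 (step 4): P = [1, 5, 8] / [9];  Q = [1, 2, 4] / [3]
  Insert 3 (step 5): P = [1, 3, 8] / [5] / [9];  Q = [1, 2, 4] / [3] / [5]
  Insert 4 (step 6): P = [1, 3, 4] / [5, 8] / [9];  Q = [1, 2, 4] / [3, 6] / [5]
  Insert 2 (step 7): P = [1, 2, 4] / [3, 8] / [5] / [9];  Q = [1, 2, 4] / [3, 6] / [5] / [7]
  Insert 6 (step 8): P = [1, 2, 4, 6] / [3, 8] / [5] / [9];  Q = [1, 2, 4, 8] / [3, 6] / [5] / [7]
  Insert 7 (step 9): P = [1, 2, 4, 6, 7] / [3, 8] / [5] / [9];  Q = [1, 2, 4, 8, 9] / [3, 6] / [5] / [7]
Final shape: (5, 2, 1, 1).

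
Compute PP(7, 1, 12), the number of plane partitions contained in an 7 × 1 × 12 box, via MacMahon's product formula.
PP(7, 1, 12) = 50388

Evaluate the triple product over i = 1..7, j = 1..1, k = 1..12. The factors are (2/1) · (3/2) · (4/3) · (5/4) · (6/5) · (7/6) · (8/7) · (9/8) · … (84 factors total). The numerators and denominators telescope so the product is an integer; carrying out the multiplication exactly gives PP(7, 1, 12) = 50388.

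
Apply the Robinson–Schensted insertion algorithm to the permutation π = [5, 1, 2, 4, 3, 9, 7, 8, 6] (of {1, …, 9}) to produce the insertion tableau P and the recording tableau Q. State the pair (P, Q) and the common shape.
P = [1, 2, 3, 6, 8] / [4, 7] / [5, 9];  Q = [1, 3, 4, 6, 8] / [2, 7] / [5, 9];  common shape = (5, 2, 2)

Row-insert the values π_1, π_2, … into P one at a time, bumping the leftmost entry strictly greater than the inserted value down to the next row. The recording tableau Q records, in position (i, j), the step at which that cell was added to P.
  Insert 5 (step 1): P = [5];  Q = [1]
  Insert 1 (step 2): P = [1] / [5];  Q = [1] / [2]
  Insert 2 (step 3): P = [1, 2] / [5];  Q = [1, 3] / [2]
  Insert 4 (step 4): P = [1, 2, 4] / [5];  Q = [1, 3, 4] / [2]
  Insert 3 (step 5): P = [1, 2, 3] / [4] / [5];  Q = [1, 3, 4] / [2] / [5]
  Insert 9 (step 6): P = [1, 2, 3, 9] / [4] / [5];  Q = [1, 3, 4, 6] / [2] / [5]
  Insert 7 (step 7): P = [1, 2, 3, 7] / [4, 9] / [5];  Q = [1, 3, 4, 6] / [2, 7] / [5]
  Insert 8 (step 8): P = [1, 2, 3, 7, 8] / [4, 9] / [5];  Q = [1, 3, 4, 6, 8] / [2, 7] / [5]
  Insert 6 (step 9): P = [1, 2, 3, 6, 8] / [4, 7] / [5, 9];  Q = [1, 3, 4, 6, 8] / [2, 7] / [5, 9]
Final shape: (5, 2, 2).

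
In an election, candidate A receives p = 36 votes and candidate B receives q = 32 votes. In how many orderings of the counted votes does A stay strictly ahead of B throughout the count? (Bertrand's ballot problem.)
Strict-lead orderings = 1490397410607839734

Total orderings of the 68 votes with 36 for A: C(68, 36) = 25336755980333275478. By the Bertrand ballot formula (Cycle Lemma / reflection principle), the number of orderings in which A is strictly ahead of B throughout is (p − q)/(p + q) · C(p + q, p) = (36 − 32)/(36 + 32) · 25336755980333275478 = 1490397410607839734.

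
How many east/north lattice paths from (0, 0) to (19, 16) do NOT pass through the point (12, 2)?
Number of paths = 4049347470

Total paths from (0, 0) to (19, 16): C(35, 19) = 4059928950. Paths through (12, 2): (paths (0, 0) → (12, 2)) × (paths (12, 2) → (19, 16)) = C(14, 12) · C(21, 7) = 91 · 116280 = 10581480. Avoidance count = 4059928950 − 10581480 = 4049347470.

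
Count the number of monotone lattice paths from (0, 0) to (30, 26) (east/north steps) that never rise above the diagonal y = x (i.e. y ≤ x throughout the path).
Number of paths = 1072007803888560

By the reflection principle (André's argument), the number of monotone paths to (30, 26) with n ≤ m that never go above y = x is C(56, 30) − C(56, 31) = 6646448384109072 − 5574440580220512 = 1072007803888560.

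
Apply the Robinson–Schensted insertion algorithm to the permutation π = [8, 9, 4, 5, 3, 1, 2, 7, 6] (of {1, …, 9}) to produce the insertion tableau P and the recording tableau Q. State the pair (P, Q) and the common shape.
P = [1, 2, 6] / [3, 5, 7] / [4, 9] / [8];  Q = [1, 2, 8] / [3, 4, 9] / [5, 7] / [6];  common shape = (3, 3, 2, 1)

Row-insert the values π_1, π_2, … into P one at a time, bumping the leftmost entry strictly greater than the inserted value down to the next row. The recording tableau Q records, in position (i, j), the step at which that cell was added to P.
  Insert 8 (step 1): P = [8];  Q = [1]
  Insert 9 (step 2): P = [8, 9];  Q = [1, 2]
  Insert 4 (step 3): P = [4, 9] / [8];  Q = [1, 2] / [3]
  Insert 5 (step 4): P = [4, 5] / [8, 9];  Q = [1, 2] / [3, 4]
  Insert 3 (step 5): P = [3, 5] / [4, 9] / [8];  Q = [1, 2] / [3, 4] / [5]
  Insert 1 (step 6): P = [1, 5] / [3, 9] / [4] / [8];  Q = [1, 2] / [3, 4] / [5] / [6]
  Insert 2 (step 7): P = [1, 2] / [3, 5] / [4, 9] / [8];  Q = [1, 2] / [3, 4] / [5, 7] / [6]
  Insert 7 (step 8): P = [1, 2, 7] / [3, 5] / [4, 9] / [8];  Q = [1, 2, 8] / [3, 4] / [5, 7] / [6]
  Insert 6 (step 9): P = [1, 2, 6] / [3, 5, 7] / [4, 9] / [8];  Q = [1, 2, 8] / [3, 4, 9] / [5, 7] / [6]
Final shape: (3, 3, 2, 1).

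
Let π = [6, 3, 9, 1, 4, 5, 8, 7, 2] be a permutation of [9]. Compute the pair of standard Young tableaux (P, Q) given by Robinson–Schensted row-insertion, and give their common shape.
P = [1, 2, 5, 7] / [3, 4] / [6, 8] / [9];  Q = [1, 3, 6, 7] / [2, 5] / [4, 8] / [9];  common shape = (4, 2, 2, 1)

Row-insert the values π_1, π_2, … into P one at a time, bumping the leftmost entry strictly greater than the inserted value down to the next row. The recording tableau Q records, in position (i, j), the step at which that cell was added to P.
  Insert 6 (step 1): P = [6];  Q = [1]
  Insert 3 (step 2): P = [3] / [6];  Q = [1] / [2]
  Insert 9 (step 3): P = [3, 9] / [6];  Q = [1, 3] / [2]
  Insert 1 (step 4): P = [1, 9] / [3] / [6];  Q = [1, 3] / [2] / [4]
  Insert 4 (step 5): P = [1, 4] / [3, 9] / [6];  Q = [1, 3] / [2, 5] / [4]
  Insert 5 (step 6): P = [1, 4, 5] / [3, 9] / [6];  Q = [1, 3, 6] / [2, 5] / [4]
  Insert 8 (step 7): P = [1, 4, 5, 8] / [3, 9] / [6];  Q = [1, 3, 6, 7] / [2, 5] / [4]
  Insert 7 (step 8): P = [1, 4, 5, 7] / [3, 8] / [6, 9];  Q = [1, 3, 6, 7] / [2, 5] / [4, 8]
  Insert 2 (step 9): P = [1, 2, 5, 7] / [3, 4] / [6, 8] / [9];  Q = [1, 3, 6, 7] / [2, 5] / [4, 8] / [9]
Final shape: (4, 2, 2, 1).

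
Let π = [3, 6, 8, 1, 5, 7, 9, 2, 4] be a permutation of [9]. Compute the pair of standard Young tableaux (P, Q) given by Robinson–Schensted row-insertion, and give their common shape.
P = [1, 2, 4, 9] / [3, 5, 7] / [6, 8];  Q = [1, 2, 3, 7] / [4, 5, 6] / [8, 9];  common shape = (4, 3, 2)

Row-insert the values π_1, π_2, … into P one at a time, bumping the leftmost entry strictly greater than the inserted value down to the next row. The recording tableau Q records, in position (i, j), the step at which that cell was added to P.
  Insert 3 (step 1): P = [3];  Q = [1]
  Insert 6 (step 2): P = [3, 6];  Q = [1, 2]
  Insert 8 (step 3): P = [3, 6, 8];  Q = [1, 2, 3]
  Insert 1 (step 4): P = [1, 6, 8] / [3];  Q = [1, 2, 3] / [4]
  Insert 5 (step 5): P = [1, 5, 8] / [3, 6];  Q = [1, 2, 3] / [4, 5]
  Insert 7 (step 6): P = [1, 5, 7] / [3, 6, 8];  Q = [1, 2, 3] / [4, 5, 6]
  Insert 9 (step 7): P = [1, 5, 7, 9] / [3, 6, 8];  Q = [1, 2, 3, 7] / [4, 5, 6]
  Insert 2 (step 8): P = [1, 2, 7, 9] / [3, 5, 8] / [6];  Q = [1, 2, 3, 7] / [4, 5, 6] / [8]
  Insert 4 (step 9): P = [1, 2, 4, 9] / [3, 5, 7] / [6, 8];  Q = [1, 2, 3, 7] / [4, 5, 6] / [8, 9]
Final shape: (4, 3, 2).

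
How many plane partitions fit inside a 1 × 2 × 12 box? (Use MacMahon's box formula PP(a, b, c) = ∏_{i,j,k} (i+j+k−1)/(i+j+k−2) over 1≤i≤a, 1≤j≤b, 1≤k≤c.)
PP(1, 2, 12) = 91

Evaluate the triple product over i = 1..1, j = 1..2, k = 1..12. The factors are (2/1) · (3/2) · (4/3) · (5/4) · (6/5) · (7/6) · (8/7) · (9/8) · … (24 factors total). The numerators and denominators telescope so the product is an integer; carrying out the multiplication exactly gives PP(1, 2, 12) = 91.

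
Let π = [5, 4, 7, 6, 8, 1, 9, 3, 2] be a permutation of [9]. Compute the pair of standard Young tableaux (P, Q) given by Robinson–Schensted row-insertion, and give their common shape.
P = [1, 2, 8, 9] / [3, 6] / [4, 7] / [5];  Q = [1, 3, 5, 7] / [2, 4] / [6, 8] / [9];  common shape = (4, 2, 2, 1)

Row-insert the values π_1, π_2, … into P one at a time, bumping the leftmost entry strictly greater than the inserted value down to the next row. The recording tableau Q records, in position (i, j), the step at which that cell was added to P.
  Insert 5 (step 1): P = [5];  Q = [1]
  Insert 4 (step 2): P = [4] / [5];  Q = [1] / [2]
  Insert 7 (step 3): P = [4, 7] / [5];  Q = [1, 3] / [2]
  Insert 6 (step 4): P = [4, 6] / [5, 7];  Q = [1, 3] / [2, 4]
  Insert 8 (step 5): P = [4, 6, 8] / [5, 7];  Q = [1, 3, 5] / [2, 4]
  Insert 1 (step 6): P = [1, 6, 8] / [4, 7] / [5];  Q = [1, 3, 5] / [2, 4] / [6]
  Insert 9 (step 7): P = [1, 6, 8, 9] / [4, 7] / [5];  Q = [1, 3, 5, 7] / [2, 4] / [6]
  Insert 3 (step 8): P = [1, 3, 8, 9] / [4, 6] / [5, 7];  Q = [1, 3, 5, 7] / [2, 4] / [6, 8]
  Insert 2 (step 9): P = [1, 2, 8, 9] / [3, 6] / [4, 7] / [5];  Q = [1, 3, 5, 7] / [2, 4] / [6, 8] / [9]
Final shape: (4, 2, 2, 1).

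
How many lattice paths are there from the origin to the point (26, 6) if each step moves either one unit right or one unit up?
Number of paths = 906192

A monotone lattice path from (0, 0) to (26, 6) consists of 26 east steps and 6 north steps in some order, so it is determined by which 26 of the 32 steps are east. The count is C(32, 26) = 906192.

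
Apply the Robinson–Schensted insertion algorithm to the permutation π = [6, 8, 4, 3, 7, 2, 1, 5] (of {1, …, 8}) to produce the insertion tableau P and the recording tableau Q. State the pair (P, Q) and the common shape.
P = [1, 5] / [2, 7] / [3, 8] / [4] / [6];  Q = [1, 2] / [3, 5] / [4, 8] / [6] / [7];  common shape = (2, 2, 2, 1, 1)

Row-insert the values π_1, π_2, … into P one at a time, bumping the leftmost entry strictly greater than the inserted value down to the next row. The recording tableau Q records, in position (i, j), the step at which that cell was added to P.
  Insert 6 (step 1): P = [6];  Q = [1]
  Insert 8 (step 2): P = [6, 8];  Q = [1, 2]
  Insert 4 (step 3): P = [4, 8] / [6];  Q = [1, 2] / [3]
  Insert 3 (step 4): P = [3, 8] / [4] / [6];  Q = [1, 2] / [3] / [4]
  Insert 7 (step 5): P = [3, 7] / [4, 8] / [6];  Q = [1, 2] / [3, 5] / [4]
  Insert 2 (step 6): P = [2, 7] / [3, 8] / [4] / [6];  Q = [1, 2] / [3, 5] / [4] / [6]
  Insert 1 (step 7): P = [1, 7] / [2, 8] / [3] / [4] / [6];  Q = [1, 2] / [3, 5] / [4] / [6] / [7]
  Insert 5 (step 8): P = [1, 5] / [2, 7] / [3, 8] / [4] / [6];  Q = [1, 2] / [3, 5] / [4, 8] / [6] / [7]
Final shape: (2, 2, 2, 1, 1).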